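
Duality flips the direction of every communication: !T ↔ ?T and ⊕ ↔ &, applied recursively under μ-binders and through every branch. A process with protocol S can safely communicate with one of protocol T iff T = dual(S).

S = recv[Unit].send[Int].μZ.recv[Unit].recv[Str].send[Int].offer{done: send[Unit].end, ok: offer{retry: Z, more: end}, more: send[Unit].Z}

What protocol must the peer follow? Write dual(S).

send[Unit].recv[Int].μZ.send[Unit].send[Str].recv[Int].select{done: recv[Unit].end, ok: select{retry: Z, more: end}, more: recv[Unit].Z}

recv[Unit] ↦ send[Unit]
  send[Int] ↦ recv[Int]
    μZ ↦ μZ  (μ self-dual)
      recv[Unit] ↦ send[Unit]
        recv[Str] ↦ send[Str]
          send[Int] ↦ recv[Int]
            offer{done,ok,more} ↦ select{done,ok,more}  (offer→select)
              case done:
                send[Unit] ↦ recv[Unit]
                  end self-dual
              case ok:
                offer{retry,more} ↦ select{retry,more}  (offer→select)
                  case retry:
                    Z self-dual
                  case more:
                    end self-dual
              case more:
                send[Unit] ↦ recv[Unit]
                  Z self-dual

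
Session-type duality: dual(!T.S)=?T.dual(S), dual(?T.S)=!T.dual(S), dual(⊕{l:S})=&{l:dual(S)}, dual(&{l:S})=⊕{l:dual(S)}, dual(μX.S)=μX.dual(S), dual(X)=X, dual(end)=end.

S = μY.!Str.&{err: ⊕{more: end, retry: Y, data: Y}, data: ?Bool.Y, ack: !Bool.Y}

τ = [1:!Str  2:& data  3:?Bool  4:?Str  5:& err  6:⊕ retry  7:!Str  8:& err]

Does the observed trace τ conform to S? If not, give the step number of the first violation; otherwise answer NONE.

@1 !Str  ok  cont: &{err: ⊕{more: end, retry: μY.…, data: μY.…}, data: ?Bool.μY.…, ack: !Bool.μY.…}
@2 & data  ok  cont: ?Bool.μY.…
@3 ?Bool  ok  cont: μY.…
@4 got ?Str, protocol expects !Str  ✗

4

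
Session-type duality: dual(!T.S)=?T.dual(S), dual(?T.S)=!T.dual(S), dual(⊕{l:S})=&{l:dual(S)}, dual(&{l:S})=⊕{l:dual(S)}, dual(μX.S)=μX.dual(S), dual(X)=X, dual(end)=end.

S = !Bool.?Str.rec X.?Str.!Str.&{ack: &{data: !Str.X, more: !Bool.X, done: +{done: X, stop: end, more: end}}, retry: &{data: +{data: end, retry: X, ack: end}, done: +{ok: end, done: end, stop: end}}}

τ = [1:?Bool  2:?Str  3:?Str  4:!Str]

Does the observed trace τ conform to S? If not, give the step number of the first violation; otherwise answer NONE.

1

@1 got ?Bool, protocol expects !Bool  ✗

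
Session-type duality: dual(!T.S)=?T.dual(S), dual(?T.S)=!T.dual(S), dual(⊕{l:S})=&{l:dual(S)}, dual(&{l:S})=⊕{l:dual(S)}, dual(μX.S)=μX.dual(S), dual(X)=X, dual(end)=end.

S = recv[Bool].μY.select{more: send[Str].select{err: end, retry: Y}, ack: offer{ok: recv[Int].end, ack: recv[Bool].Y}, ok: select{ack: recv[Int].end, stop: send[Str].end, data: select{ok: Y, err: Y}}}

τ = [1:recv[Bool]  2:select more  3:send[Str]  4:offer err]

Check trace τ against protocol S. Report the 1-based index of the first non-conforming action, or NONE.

4

step 1: recv[Bool]  match  state: μY.…
step 2: select more  match  state: send[Str].select{err: end, retry: μY.…}
step 3: send[Str]  match  state: select{err: end, retry: μY.…}
step 4: got offer err, protocol expects select err or select retry  ✗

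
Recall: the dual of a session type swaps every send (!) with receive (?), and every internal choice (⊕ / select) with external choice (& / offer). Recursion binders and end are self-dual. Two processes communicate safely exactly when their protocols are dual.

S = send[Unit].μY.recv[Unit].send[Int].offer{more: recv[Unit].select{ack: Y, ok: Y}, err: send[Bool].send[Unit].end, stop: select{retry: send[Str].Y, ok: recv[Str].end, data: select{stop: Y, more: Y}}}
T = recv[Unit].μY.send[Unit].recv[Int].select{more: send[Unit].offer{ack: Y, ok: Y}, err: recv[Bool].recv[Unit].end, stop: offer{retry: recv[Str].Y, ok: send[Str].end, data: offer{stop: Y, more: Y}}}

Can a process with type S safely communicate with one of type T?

YES

send[Unit] vs recv[Unit]  match
  μY vs μY  match (rec unchanged)
    recv[Unit] vs send[Unit]  match
      send[Int] vs recv[Int]  match
        offer{more,err,stop} vs select{more,err,stop}  match labels match
          [more]
            recv[Unit] vs send[Unit]  match
              select{ack,ok} vs offer{ack,ok}  match labels match
                [ack]
                  Y vs Y  match
                [ok]
                  Y vs Y  match
          [err]
            send[Bool] vs recv[Bool]  match
              send[Unit] vs recv[Unit]  match
                end vs end  match
          [stop]
            select{retry,ok,data} vs offer{retry,ok,data}  match labels match
              [retry]
                send[Str] vs recv[Str]  match
                  Y vs Y  match
              [ok]
                recv[Str] vs send[Str]  match
                  end vs end  match
              [data]
                select{stop,more} vs offer{stop,more}  match labels match
                  [stop]
                    Y vs Y  match
                  [more]
                    Y vs Y  match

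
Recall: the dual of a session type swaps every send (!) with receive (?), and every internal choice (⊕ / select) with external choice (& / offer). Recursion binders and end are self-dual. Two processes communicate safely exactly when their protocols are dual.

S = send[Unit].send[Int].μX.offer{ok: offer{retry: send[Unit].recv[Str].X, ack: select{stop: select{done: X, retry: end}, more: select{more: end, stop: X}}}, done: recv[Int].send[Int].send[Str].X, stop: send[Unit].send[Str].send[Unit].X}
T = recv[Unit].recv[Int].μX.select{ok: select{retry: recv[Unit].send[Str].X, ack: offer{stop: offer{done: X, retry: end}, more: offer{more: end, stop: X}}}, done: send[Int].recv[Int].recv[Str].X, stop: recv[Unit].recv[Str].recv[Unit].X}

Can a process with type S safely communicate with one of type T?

send[Unit] ‖ recv[Unit]  match
  send[Int] ‖ recv[Int]  match
    μX ‖ μX  match (rec unchanged)
      offer{ok,done,stop} ‖ select{ok,done,stop}  match labels match
        • ok:
          offer{retry,ack} ‖ select{retry,ack}  match labels match
            • retry:
              send[Unit] ‖ recv[Unit]  match
                recv[Str] ‖ send[Str]  match
                  X ‖ X  match
            • ack:
              select{stop,more} ‖ offer{stop,more}  match labels match
                • stop:
                  select{done,retry} ‖ offer{done,retry}  match labels match
                    • done:
                      X ‖ X  match
                    • retry:
                      end ‖ end  match
                • more:
                  select{more,stop} ‖ offer{more,stop}  match labels match
                    • more:
                      end ‖ end  match
                    • stop:
                      X ‖ X  match
        • done:
          recv[Int] ‖ send[Int]  match
            send[Int] ‖ recv[Int]  match
              send[Str] ‖ recv[Str]  match
                X ‖ X  match
        • stop:
          send[Unit] ‖ recv[Unit]  match
            send[Str] ‖ recv[Str]  match
              send[Unit] ‖ recv[Unit]  match
                X ‖ X  match

YES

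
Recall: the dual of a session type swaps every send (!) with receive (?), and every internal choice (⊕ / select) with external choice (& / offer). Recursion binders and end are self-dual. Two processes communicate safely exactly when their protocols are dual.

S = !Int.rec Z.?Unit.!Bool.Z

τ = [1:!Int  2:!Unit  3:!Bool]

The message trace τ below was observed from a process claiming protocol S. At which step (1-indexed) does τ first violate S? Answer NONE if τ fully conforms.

2

[1] !Int  ✓  now at rec Z.…
[2] got !Unit, protocol expects ?Unit  ✗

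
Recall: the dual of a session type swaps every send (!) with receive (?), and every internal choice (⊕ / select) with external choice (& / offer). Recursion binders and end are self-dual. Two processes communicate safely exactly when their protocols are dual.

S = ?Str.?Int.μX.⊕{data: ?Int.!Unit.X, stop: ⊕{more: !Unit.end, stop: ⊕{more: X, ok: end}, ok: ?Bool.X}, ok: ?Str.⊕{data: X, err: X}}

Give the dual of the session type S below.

!Str.!Int.μX.&{data: !Int.?Unit.X, stop: &{more: ?Unit.end, stop: &{more: X, ok: end}, ok: !Bool.X}, ok: !Str.&{data: X, err: X}}

?Str = !Str
  ?Int = !Int
    μX = μX  (binder kept)
      ⊕{data,stop,ok} = &{data,stop,ok}  (select→offer)
        case data:
          ?Int = !Int
            !Unit = ?Unit
              dual(X) = X
        case stop:
          ⊕{more,stop,ok} = &{more,stop,ok}  (select→offer)
            case more:
              !Unit = ?Unit
                dual(end) = end
            case stop:
              ⊕{more,ok} = &{more,ok}  (select→offer)
                case more:
                  dual(X) = X
                case ok:
                  dual(end) = end
            case ok:
              ?Bool = !Bool
                dual(X) = X
        case ok:
          ?Str = !Str
            ⊕{data,err} = &{data,err}  (select→offer)
              case data:
                dual(X) = X
              case err:
                dual(X) = X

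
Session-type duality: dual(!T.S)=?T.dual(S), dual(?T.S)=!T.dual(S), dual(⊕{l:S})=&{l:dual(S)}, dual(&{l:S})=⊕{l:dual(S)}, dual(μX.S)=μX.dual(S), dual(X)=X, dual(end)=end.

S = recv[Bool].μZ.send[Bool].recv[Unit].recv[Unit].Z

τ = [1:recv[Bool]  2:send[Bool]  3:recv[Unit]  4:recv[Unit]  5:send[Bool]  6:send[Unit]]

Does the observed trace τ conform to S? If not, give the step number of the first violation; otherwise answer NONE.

6

[1] recv[Bool]  match  now at μZ.…
[2] send[Bool]  match  now at recv[Unit].recv[Unit].μZ.…
[3] recv[Unit]  match  now at recv[Unit].μZ.…
[4] recv[Unit]  match  now at μZ.…
[5] send[Bool]  match  now at recv[Unit].recv[Unit].μZ.…
[6] got send[Unit], protocol expects recv[Unit]  ✗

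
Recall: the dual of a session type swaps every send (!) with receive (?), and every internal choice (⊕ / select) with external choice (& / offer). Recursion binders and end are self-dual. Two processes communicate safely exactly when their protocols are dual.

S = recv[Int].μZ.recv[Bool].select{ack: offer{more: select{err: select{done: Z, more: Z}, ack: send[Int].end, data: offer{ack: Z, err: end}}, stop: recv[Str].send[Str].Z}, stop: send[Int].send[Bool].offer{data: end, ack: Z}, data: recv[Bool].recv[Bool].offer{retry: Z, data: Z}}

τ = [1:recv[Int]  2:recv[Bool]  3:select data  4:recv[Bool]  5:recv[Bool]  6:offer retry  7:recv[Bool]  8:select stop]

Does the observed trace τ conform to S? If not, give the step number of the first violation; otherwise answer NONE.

@1 recv[Int]  ok  state: μZ.…
@2 recv[Bool]  ok  state: select{ack: offer{more: select{err: select{done: μZ.…, more: μZ.…}, ack: send[Int].end, data: offer{ack: μZ.…, err: end}}, stop: recv[Str].send[Str].μZ.…}, stop: send[Int].send[Bool].offer{data: end, ack: μZ.…}, data: recv[Bool].recv[Bool].offer{retry: μZ.…, data: μZ.…}}
@3 select data  ok  state: recv[Bool].recv[Bool].offer{retry: μZ.…, data: μZ.…}
@4 recv[Bool]  ok  state: recv[Bool].offer{retry: μZ.…, data: μZ.…}
@5 recv[Bool]  ok  state: offer{retry: μZ.…, data: μZ.…}
@6 offer retry  ok  state: μZ.…
@7 recv[Bool]  ok  state: select{ack: offer{more: select{err: select{done: μZ.…, more: μZ.…}, ack: send[Int].end, data: offer{ack: μZ.…, err: end}}, stop: recv[Str].send[Str].μZ.…}, stop: send[Int].send[Bool].offer{data: end, ack: μZ.…}, data: recv[Bool].recv[Bool].offer{retry: μZ.…, data: μZ.…}}
@8 select stop  ok  state: send[Int].send[Bool].offer{data: end, ack: μZ.…}
trace exhausted — no violation

NONE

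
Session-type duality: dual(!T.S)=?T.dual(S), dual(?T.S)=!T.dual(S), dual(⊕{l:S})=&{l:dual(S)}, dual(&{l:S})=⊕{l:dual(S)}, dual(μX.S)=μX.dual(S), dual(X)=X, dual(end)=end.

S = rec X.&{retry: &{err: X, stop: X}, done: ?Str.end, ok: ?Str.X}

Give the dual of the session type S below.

rec X.+{retry: +{err: X, stop: X}, done: !Str.end, ok: !Str.X}

rec X → rec X  (μ self-dual)
  &{retry,done,ok} → +{retry,done,ok}  (&→⊕)
    case retry:
      &{err,stop} → +{err,stop}  (&→⊕)
        case err:
          X ↦ X
        case stop:
          X ↦ X
    case done:
      ?Str → !Str
        end ↦ end
    case ok:
      ?Str → !Str
        X ↦ X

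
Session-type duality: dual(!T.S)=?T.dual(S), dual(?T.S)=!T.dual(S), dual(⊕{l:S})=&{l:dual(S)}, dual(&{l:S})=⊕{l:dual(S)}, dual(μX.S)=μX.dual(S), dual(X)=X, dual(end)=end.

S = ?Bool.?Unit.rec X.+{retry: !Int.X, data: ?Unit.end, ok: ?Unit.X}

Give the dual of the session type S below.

!Bool.!Unit.rec X.&{retry: ?Int.X, data: !Unit.end, ok: !Unit.X}

?Bool → !Bool
  ?Unit → !Unit
    rec X → rec X  (binder kept)
      +{retry,data,ok} → &{retry,data,ok}  (internal→external)
        • retry:
          !Int → ?Int
            dual(X) = X
        • data:
          ?Unit → !Unit
            dual(end) = end
        • ok:
          ?Unit → !Unit
            dual(X) = X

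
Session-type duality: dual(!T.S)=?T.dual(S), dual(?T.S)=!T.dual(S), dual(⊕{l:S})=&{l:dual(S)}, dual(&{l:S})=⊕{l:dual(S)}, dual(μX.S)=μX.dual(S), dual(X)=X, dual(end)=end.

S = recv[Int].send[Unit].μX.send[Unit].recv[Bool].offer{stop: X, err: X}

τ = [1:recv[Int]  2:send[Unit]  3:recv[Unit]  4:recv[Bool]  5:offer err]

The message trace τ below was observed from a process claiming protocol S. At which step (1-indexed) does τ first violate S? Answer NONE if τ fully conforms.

3

[1] recv[Int]  ✓  state: send[Unit].μX.…
[2] send[Unit]  ✓  state: μX.…
[3] got recv[Unit], protocol expects send[Unit]  ✗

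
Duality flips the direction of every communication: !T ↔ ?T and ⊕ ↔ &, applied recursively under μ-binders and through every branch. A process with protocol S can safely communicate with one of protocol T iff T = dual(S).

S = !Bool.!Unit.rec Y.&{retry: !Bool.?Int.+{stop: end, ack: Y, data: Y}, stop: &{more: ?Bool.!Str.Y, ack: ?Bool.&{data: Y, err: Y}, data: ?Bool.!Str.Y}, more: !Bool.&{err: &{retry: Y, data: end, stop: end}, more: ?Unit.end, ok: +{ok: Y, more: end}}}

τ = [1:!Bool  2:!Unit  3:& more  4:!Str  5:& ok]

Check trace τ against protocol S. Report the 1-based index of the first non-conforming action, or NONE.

@1 !Bool  match  now at !Unit.rec Y.…
@2 !Unit  match  now at rec Y.…
@3 & more  match  now at !Bool.&{err: &{retry: rec Y.…, data: end, stop: end}, more: ?Unit.end, ok: +{ok: rec Y.…, more: end}}
@4 got !Str, protocol expects !Bool  ✗

4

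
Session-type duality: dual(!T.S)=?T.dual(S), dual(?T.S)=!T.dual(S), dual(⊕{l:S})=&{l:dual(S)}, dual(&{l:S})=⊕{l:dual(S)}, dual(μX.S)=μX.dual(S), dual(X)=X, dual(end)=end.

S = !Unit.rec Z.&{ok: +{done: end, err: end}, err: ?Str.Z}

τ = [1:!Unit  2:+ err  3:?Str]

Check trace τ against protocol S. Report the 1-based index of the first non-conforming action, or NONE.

step 1: !Unit  ok  cont: rec Z.…
step 2: got + err, protocol expects & ok or & err  ✗

2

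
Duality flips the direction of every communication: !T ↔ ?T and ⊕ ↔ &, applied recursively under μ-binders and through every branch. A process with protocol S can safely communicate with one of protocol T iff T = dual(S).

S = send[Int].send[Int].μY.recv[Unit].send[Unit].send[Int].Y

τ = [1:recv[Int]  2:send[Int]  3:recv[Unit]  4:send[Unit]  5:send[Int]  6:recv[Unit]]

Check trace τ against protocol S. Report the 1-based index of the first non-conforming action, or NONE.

step 1: got recv[Int], protocol expects send[Int]  ✗

1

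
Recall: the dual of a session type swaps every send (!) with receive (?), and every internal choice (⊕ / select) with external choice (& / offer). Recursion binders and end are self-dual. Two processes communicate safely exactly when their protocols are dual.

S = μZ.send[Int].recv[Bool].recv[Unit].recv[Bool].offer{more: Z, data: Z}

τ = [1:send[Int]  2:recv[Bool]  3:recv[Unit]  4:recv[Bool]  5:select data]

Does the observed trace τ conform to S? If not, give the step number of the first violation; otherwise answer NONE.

5

[1] send[Int]  ok  now at recv[Bool].recv[Unit].recv[Bool].offer{more: μZ.…, data: μZ.…}
[2] recv[Bool]  ok  now at recv[Unit].recv[Bool].offer{more: μZ.…, data: μZ.…}
[3] recv[Unit]  ok  now at recv[Bool].offer{more: μZ.…, data: μZ.…}
[4] recv[Bool]  ok  now at offer{more: μZ.…, data: μZ.…}
[5] got select data, protocol expects offer more or offer data  ✗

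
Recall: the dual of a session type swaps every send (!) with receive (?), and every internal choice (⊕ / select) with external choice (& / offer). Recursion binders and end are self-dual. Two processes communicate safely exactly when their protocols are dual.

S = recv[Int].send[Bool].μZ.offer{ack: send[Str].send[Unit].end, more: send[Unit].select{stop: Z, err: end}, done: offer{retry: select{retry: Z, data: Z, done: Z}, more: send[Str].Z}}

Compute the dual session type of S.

recv[Int] = send[Int]
  send[Bool] = recv[Bool]
    μZ = μZ  (rec unchanged)
      offer{ack,more,done} = select{ack,more,done}  (offer→select)
        [ack]
          send[Str] = recv[Str]
            send[Unit] = recv[Unit]
              end ↦ end
        [more]
          send[Unit] = recv[Unit]
            select{stop,err} = offer{stop,err}  (select→offer)
              [stop]
                Z ↦ Z
              [err]
                end ↦ end
        [done]
          offer{retry,more} = select{retry,more}  (offer→select)
            [retry]
              select{retry,data,done} = offer{retry,data,done}  (select→offer)
                [retry]
                  Z ↦ Z
                [data]
                  Z ↦ Z
                [done]
                  Z ↦ Z
            [more]
              send[Str] = recv[Str]
                Z ↦ Z

send[Int].recv[Bool].μZ.select{ack: recv[Str].recv[Unit].end, more: recv[Unit].offer{stop: Z, err: end}, done: select{retry: offer{retry: Z, data: Z, done: Z}, more: recv[Str].Z}}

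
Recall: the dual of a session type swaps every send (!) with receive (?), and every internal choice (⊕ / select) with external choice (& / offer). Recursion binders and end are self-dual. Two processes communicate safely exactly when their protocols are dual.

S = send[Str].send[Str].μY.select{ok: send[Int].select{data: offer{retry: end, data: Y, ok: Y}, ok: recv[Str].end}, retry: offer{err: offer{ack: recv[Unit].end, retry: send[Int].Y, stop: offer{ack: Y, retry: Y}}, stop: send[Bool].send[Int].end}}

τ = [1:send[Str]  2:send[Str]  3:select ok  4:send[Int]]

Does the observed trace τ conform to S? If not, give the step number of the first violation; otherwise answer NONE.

NONE

step 1: send[Str]  ok  now at send[Str].μY.…
step 2: send[Str]  ok  now at μY.…
step 3: select ok  ok  now at send[Int].select{data: offer{retry: end, data: μY.…, ok: μY.…}, ok: recv[Str].end}
step 4: send[Int]  ok  now at select{data: offer{retry: end, data: μY.…, ok: μY.…}, ok: recv[Str].end}
trace exhausted — no violation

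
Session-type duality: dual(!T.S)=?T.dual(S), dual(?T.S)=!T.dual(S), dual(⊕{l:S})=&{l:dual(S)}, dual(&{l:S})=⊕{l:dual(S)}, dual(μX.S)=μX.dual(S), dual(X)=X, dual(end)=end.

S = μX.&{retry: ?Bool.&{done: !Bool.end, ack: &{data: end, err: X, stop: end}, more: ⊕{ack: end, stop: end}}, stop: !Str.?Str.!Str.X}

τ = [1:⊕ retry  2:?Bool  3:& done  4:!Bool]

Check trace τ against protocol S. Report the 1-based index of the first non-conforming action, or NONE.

1

@1 got ⊕ retry, protocol expects & retry or & stop  ✗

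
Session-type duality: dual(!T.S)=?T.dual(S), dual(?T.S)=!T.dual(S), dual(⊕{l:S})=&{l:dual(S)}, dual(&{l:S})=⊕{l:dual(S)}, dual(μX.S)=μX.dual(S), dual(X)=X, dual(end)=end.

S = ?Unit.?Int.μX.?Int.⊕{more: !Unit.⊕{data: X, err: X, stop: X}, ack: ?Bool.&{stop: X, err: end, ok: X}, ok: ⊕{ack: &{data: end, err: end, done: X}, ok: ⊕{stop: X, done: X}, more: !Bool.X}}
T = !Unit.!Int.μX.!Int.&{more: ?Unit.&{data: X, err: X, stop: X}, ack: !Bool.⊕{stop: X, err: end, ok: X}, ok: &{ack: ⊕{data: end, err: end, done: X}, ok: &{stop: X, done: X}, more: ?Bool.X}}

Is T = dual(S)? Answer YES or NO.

?Unit ‖ !Unit  match
  ?Int ‖ !Int  match
    μX ‖ μX  match (μ self-dual)
      ?Int ‖ !Int  match
        ⊕{more,ack,ok} ‖ &{more,ack,ok}  match labels match
          • more:
            !Unit ‖ ?Unit  match
              ⊕{data,err,stop} ‖ &{data,err,stop}  match labels match
                • data:
                  X ‖ X  match
                • err:
                  X ‖ X  match
                • stop:
                  X ‖ X  match
          • ack:
            ?Bool ‖ !Bool  match
              &{stop,err,ok} ‖ ⊕{stop,err,ok}  match labels match
                • stop:
                  X ‖ X  match
                • err:
                  end ‖ end  match
                • ok:
                  X ‖ X  match
          • ok:
            ⊕{ack,ok,more} ‖ &{ack,ok,more}  match labels match
              • ack:
                &{data,err,done} ‖ ⊕{data,err,done}  match labels match
                  • data:
                    end ‖ end  match
                  • err:
                    end ‖ end  match
                  • done:
                    X ‖ X  match
              • ok:
                ⊕{stop,done} ‖ &{stop,done}  match labels match
                  • stop:
                    X ‖ X  match
                  • done:
                    X ‖ X  match
              • more:
                !Bool ‖ ?Bool  match
                  X ‖ X  match

YES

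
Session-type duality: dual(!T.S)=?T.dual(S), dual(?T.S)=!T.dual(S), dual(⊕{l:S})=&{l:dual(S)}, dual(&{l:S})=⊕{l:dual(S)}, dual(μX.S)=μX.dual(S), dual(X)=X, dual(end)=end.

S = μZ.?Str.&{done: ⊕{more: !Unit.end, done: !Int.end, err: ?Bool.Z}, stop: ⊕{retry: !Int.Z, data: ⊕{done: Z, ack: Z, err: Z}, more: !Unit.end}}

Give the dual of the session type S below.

μZ = μZ  (μ self-dual)
  ?Str = !Str
    &{done,stop} = ⊕{done,stop}  (external→internal)
      • done:
        ⊕{more,done,err} = &{more,done,err}  (internal→external)
          • more:
            !Unit = ?Unit
              end ↦ end
          • done:
            !Int = ?Int
              end ↦ end
          • err:
            ?Bool = !Bool
              Z ↦ Z
      • stop:
        ⊕{retry,data,more} = &{retry,data,more}  (internal→external)
          • retry:
            !Int = ?Int
              Z ↦ Z
          • data:
            ⊕{done,ack,err} = &{done,ack,err}  (internal→external)
              • done:
                Z ↦ Z
              • ack:
                Z ↦ Z
              • err:
                Z ↦ Z
          • more:
            !Unit = ?Unit
              end ↦ end

μZ.!Str.⊕{done: &{more: ?Unit.end, done: ?Int.end, err: !Bool.Z}, stop: &{retry: ?Int.Z, data: &{done: Z, ack: Z, err: Z}, more: ?Unit.end}}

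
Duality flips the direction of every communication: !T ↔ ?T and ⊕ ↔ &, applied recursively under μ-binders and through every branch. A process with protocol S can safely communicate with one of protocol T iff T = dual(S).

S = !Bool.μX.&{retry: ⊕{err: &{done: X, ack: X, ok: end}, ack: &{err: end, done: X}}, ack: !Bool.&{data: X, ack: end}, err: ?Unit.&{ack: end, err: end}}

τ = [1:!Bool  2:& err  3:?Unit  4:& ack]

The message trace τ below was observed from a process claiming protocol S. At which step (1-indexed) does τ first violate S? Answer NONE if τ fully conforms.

@1 !Bool  ok  now at μX.…
@2 & err  ok  now at ?Unit.&{ack: end, err: end}
@3 ?Unit  ok  now at &{ack: end, err: end}
@4 & ack  ok  now at end
all 4 steps conform

NONE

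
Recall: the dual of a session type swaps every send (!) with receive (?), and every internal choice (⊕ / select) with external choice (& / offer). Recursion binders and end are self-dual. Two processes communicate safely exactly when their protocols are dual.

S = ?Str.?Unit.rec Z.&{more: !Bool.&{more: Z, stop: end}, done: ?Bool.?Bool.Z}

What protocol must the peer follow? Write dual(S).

?Str = !Str
  ?Unit = !Unit
    rec Z = rec Z  (μ self-dual)
      &{more,done} = +{more,done}  (external→internal)
        [more]
          !Bool = ?Bool
            &{more,stop} = +{more,stop}  (external→internal)
              [more]
                dual(Z) = Z
              [stop]
                dual(end) = end
        [done]
          ?Bool = !Bool
            ?Bool = !Bool
              dual(Z) = Z

!Str.!Unit.rec Z.+{more: ?Bool.+{more: Z, stop: end}, done: !Bool.!Bool.Z}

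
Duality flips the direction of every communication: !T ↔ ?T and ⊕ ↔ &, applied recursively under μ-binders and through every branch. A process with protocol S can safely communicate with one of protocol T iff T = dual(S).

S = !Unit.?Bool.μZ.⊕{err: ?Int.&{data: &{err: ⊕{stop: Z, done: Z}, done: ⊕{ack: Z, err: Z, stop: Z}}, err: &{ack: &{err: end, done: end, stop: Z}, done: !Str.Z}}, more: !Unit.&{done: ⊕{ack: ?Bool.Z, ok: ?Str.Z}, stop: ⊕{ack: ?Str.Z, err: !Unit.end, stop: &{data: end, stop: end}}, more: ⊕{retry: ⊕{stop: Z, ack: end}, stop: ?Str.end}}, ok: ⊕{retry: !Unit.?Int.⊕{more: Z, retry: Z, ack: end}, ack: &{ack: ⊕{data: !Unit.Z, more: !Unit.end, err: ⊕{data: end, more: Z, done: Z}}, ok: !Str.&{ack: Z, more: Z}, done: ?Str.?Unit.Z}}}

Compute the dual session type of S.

!Unit = ?Unit
  ?Bool = !Bool
    μZ = μZ  (rec unchanged)
      ⊕{err,more,ok} = &{err,more,ok}  (⊕→&)
        case err:
          ?Int = !Int
            &{data,err} = ⊕{data,err}  (offer→select)
              case data:
                &{err,done} = ⊕{err,done}  (offer→select)
                  case err:
                    ⊕{stop,done} = &{stop,done}  (⊕→&)
                      case stop:
                        Z ↦ Z
                      case done:
                        Z ↦ Z
                  case done:
                    ⊕{ack,err,stop} = &{ack,err,stop}  (⊕→&)
                      case ack:
                        Z ↦ Z
                      case err:
                        Z ↦ Z
                      case stop:
                        Z ↦ Z
              case err:
                &{ack,done} = ⊕{ack,done}  (offer→select)
                  case ack:
                    &{err,done,stop} = ⊕{err,done,stop}  (offer→select)
                      case err:
                        end ↦ end
                      case done:
                        end ↦ end
                      case stop:
                        Z ↦ Z
                  case done:
                    !Str = ?Str
                      Z ↦ Z
        case more:
          !Unit = ?Unit
            &{done,stop,more} = ⊕{done,stop,more}  (offer→select)
              case done:
                ⊕{ack,ok} = &{ack,ok}  (⊕→&)
                  case ack:
                    ?Bool = !Bool
                      Z ↦ Z
                  case ok:
                    ?Str = !Str
                      Z ↦ Z
              case stop:
                ⊕{ack,err,stop} = &{ack,err,stop}  (⊕→&)
                  case ack:
                    ?Str = !Str
                      Z ↦ Z
                  case err:
                    !Unit = ?Unit
                      end ↦ end
                  case stop:
                    &{data,stop} = ⊕{data,stop}  (offer→select)
                      case data:
                        end ↦ end
                      case stop:
                        end ↦ end
              case more:
                ⊕{retry,stop} = &{retry,stop}  (⊕→&)
                  case retry:
                    ⊕{stop,ack} = &{stop,ack}  (⊕→&)
                      case stop:
                        Z ↦ Z
                      case ack:
                        end ↦ end
                  case stop:
                    ?Str = !Str
                      end ↦ end
        case ok:
          ⊕{retry,ack} = &{retry,ack}  (⊕→&)
            case retry:
              !Unit = ?Unit
                ?Int = !Int
                  ⊕{more,retry,ack} = &{more,retry,ack}  (⊕→&)
                    case more:
                      Z ↦ Z
                    case retry:
                      Z ↦ Z
                    case ack:
                      end ↦ end
            case ack:
              &{ack,ok,done} = ⊕{ack,ok,done}  (offer→select)
                case ack:
                  ⊕{data,more,err} = &{data,more,err}  (⊕→&)
                    case data:
                      !Unit = ?Unit
                        Z ↦ Z
                    case more:
                      !Unit = ?Unit
                        end ↦ end
                    case err:
                      ⊕{data,more,done} = &{data,more,done}  (⊕→&)
                        case data:
                          end ↦ end
                        case more:
                          Z ↦ Z
                        case done:
                          Z ↦ Z
                case ok:
                  !Str = ?Str
                    &{ack,more} = ⊕{ack,more}  (offer→select)
                      case ack:
                        Z ↦ Z
                      case more:
                        Z ↦ Z
                case done:
                  ?Str = !Str
                    ?Unit = !Unit
                      Z ↦ Z

?Unit.!Bool.μZ.&{err: !Int.⊕{data: ⊕{err: &{stop: Z, done: Z}, done: &{ack: Z, err: Z, stop: Z}}, err: ⊕{ack: ⊕{err: end, done: end, stop: Z}, done: ?Str.Z}}, more: ?Unit.⊕{done: &{ack: !Bool.Z, ok: !Str.Z}, stop: &{ack: !Str.Z, err: ?Unit.end, stop: ⊕{data: end, stop: end}}, more: &{retry: &{stop: Z, ack: end}, stop: !Str.end}}, ok: &{retry: ?Unit.!Int.&{more: Z, retry: Z, ack: end}, ack: ⊕{ack: &{data: ?Unit.Z, more: ?Unit.end, err: &{data: end, more: Z, done: Z}}, ok: ?Str.⊕{ack: Z, more: Z}, done: !Str.!Unit.Z}}}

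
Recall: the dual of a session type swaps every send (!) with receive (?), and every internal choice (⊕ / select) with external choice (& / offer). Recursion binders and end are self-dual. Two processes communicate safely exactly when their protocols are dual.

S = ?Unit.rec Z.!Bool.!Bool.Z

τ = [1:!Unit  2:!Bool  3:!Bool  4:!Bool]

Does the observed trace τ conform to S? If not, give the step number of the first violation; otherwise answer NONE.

1

[1] got !Unit, protocol expects ?Unit  ✗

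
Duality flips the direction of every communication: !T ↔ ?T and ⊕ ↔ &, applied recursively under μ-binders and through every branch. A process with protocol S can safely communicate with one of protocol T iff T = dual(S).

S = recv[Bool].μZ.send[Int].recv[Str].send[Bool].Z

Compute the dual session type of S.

send[Bool].μZ.recv[Int].send[Str].recv[Bool].Z

recv[Bool] → send[Bool]
  μZ → μZ  (rec unchanged)
    send[Int] → recv[Int]
      recv[Str] → send[Str]
        send[Bool] → recv[Bool]
          Z ↦ Z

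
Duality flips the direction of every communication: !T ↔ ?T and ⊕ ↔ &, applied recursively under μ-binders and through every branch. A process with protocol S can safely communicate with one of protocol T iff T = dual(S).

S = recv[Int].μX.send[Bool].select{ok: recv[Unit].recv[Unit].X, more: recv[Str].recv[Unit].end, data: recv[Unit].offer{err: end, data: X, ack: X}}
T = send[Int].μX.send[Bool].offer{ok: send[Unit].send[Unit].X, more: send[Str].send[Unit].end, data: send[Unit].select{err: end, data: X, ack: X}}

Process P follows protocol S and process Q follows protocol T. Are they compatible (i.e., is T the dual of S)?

NO

recv[Int] ‖ send[Int]  ok
  μX ‖ μX  ok (binder kept)
    send[Bool] ‖ send[Bool]  ✗ same direction on both sides — not dual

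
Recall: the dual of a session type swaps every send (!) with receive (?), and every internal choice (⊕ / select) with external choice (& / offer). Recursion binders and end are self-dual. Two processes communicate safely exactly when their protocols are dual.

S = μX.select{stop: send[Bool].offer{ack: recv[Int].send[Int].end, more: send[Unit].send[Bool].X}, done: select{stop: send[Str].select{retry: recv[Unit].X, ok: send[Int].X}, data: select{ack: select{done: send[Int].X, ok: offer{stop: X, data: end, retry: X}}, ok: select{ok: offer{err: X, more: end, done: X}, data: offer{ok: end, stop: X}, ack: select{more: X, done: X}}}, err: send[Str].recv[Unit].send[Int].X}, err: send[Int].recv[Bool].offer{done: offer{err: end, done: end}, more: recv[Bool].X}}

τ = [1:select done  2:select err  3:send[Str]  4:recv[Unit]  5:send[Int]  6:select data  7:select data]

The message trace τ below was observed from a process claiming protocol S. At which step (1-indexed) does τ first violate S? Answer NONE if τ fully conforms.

6

@1 select done  match  now at select{stop: send[Str].select{retry: recv[Unit].μX.…, ok: send[Int].μX.…}, data: select{ack: select{done: send[Int].μX.…, ok: offer{stop: μX.…, data: end, retry: μX.…}}, ok: select{ok: offer{err: μX.…, more: end, done: μX.…}, data: offer{ok: end, stop: μX.…}, ack: select{more: μX.…, done: μX.…}}}, err: send[Str].recv[Unit].send[Int].μX.…}
@2 select err  match  now at send[Str].recv[Unit].send[Int].μX.…
@3 send[Str]  match  now at recv[Unit].send[Int].μX.…
@4 recv[Unit]  match  now at send[Int].μX.…
@5 send[Int]  match  now at μX.…
@6 got select data, protocol expects select stop or select done or select err  ✗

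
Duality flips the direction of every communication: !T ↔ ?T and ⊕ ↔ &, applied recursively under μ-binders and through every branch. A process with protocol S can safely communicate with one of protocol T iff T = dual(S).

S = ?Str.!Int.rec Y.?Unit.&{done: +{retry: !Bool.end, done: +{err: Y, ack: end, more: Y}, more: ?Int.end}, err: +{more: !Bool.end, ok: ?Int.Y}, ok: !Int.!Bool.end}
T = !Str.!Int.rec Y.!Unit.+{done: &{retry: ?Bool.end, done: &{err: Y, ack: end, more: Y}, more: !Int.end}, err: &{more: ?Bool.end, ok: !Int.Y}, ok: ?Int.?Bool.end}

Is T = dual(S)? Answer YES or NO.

?Str ‖ !Str  match
  !Int ‖ !Int  ✗ same direction on both sides — not dual

NO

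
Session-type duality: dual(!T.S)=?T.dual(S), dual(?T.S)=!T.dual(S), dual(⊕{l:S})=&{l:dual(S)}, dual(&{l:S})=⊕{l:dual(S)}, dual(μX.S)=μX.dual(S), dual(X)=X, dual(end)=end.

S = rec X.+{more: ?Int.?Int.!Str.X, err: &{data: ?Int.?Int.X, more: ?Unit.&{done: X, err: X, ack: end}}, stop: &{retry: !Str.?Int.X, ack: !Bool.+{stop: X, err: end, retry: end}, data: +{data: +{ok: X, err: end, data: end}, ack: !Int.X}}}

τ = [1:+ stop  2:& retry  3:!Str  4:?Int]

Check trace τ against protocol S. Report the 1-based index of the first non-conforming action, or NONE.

step 1: + stop  match  state: &{retry: !Str.?Int.rec X.…, ack: !Bool.+{stop: rec X.…, err: end, retry: end}, data: +{data: +{ok: rec X.…, err: end, data: end}, ack: !Int.rec X.…}}
step 2: & retry  match  state: !Str.?Int.rec X.…
step 3: !Str  match  state: ?Int.rec X.…
step 4: ?Int  match  state: rec X.…
τ conforms to S (length 4)

NONE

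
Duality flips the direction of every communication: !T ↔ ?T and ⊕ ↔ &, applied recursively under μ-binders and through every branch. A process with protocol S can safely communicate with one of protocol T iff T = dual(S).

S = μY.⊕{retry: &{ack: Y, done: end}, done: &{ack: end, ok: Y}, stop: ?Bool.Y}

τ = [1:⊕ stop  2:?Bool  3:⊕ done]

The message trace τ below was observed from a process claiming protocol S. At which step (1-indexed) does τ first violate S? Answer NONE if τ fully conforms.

step 1: ⊕ stop  ok  cont: ?Bool.μY.…
step 2: ?Bool  ok  cont: μY.…
step 3: ⊕ done  ok  cont: &{ack: end, ok: μY.…}
τ conforms to S (length 3)

NONE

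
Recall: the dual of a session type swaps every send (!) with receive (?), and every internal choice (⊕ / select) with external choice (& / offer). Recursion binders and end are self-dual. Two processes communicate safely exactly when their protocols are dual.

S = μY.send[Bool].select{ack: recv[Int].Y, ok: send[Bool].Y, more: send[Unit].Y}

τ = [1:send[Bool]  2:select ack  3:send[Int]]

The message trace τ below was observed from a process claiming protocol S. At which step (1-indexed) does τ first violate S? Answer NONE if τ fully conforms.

3

step 1: send[Bool]  match  residual = select{ack: recv[Int].μY.…, ok: send[Bool].μY.…, more: send[Unit].μY.…}
step 2: select ack  match  residual = recv[Int].μY.…
step 3: got send[Int], protocol expects recv[Int]  ✗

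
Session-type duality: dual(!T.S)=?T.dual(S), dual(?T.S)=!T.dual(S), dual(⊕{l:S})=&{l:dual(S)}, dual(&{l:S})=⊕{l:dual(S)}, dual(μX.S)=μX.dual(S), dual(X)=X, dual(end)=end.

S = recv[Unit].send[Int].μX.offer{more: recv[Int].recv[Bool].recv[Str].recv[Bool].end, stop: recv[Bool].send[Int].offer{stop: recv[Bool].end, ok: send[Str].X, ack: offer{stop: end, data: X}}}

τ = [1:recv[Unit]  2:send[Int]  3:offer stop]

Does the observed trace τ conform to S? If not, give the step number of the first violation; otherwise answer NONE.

NONE

@1 recv[Unit]  match  cont: send[Int].μX.…
@2 send[Int]  match  cont: μX.…
@3 offer stop  match  cont: recv[Bool].send[Int].offer{stop: recv[Bool].end, ok: send[Str].μX.…, ack: offer{stop: end, data: μX.…}}
all 3 steps conform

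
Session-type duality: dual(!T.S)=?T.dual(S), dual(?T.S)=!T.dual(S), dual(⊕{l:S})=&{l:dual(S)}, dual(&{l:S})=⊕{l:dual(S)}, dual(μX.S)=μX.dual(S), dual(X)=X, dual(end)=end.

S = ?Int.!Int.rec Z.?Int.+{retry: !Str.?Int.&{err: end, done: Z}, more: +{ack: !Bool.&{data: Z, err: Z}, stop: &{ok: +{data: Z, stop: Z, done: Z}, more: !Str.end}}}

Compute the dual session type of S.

!Int.?Int.rec Z.!Int.&{retry: ?Str.!Int.+{err: end, done: Z}, more: &{ack: ?Bool.+{data: Z, err: Z}, stop: +{ok: &{data: Z, stop: Z, done: Z}, more: ?Str.end}}}

?Int → !Int
  !Int → ?Int
    rec Z → rec Z  (binder kept)
      ?Int → !Int
        +{retry,more} → &{retry,more}  (⊕→&)
          • retry:
            !Str → ?Str
              ?Int → !Int
                &{err,done} → +{err,done}  (offer→select)
                  • err:
                    dual(end) = end
                  • done:
                    dual(Z) = Z
          • more:
            +{ack,stop} → &{ack,stop}  (⊕→&)
              • ack:
                !Bool → ?Bool
                  &{data,err} → +{data,err}  (offer→select)
                    • data:
                      dual(Z) = Z
                    • err:
                      dual(Z) = Z
              • stop:
                &{ok,more} → +{ok,more}  (offer→select)
                  • ok:
                    +{data,stop,done} → &{data,stop,done}  (⊕→&)
                      • data:
                        dual(Z) = Z
                      • stop:
                        dual(Z) = Z
                      • done:
                        dual(Z) = Z
                  • more:
                    !Str → ?Str
                      dual(end) = end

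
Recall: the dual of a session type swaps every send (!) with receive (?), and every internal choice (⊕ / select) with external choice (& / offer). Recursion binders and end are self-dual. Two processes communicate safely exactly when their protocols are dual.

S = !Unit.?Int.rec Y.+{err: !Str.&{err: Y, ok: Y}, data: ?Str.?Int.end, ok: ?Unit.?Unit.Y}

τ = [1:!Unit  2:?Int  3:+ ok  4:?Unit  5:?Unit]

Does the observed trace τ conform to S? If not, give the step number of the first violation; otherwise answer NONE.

NONE

@1 !Unit  ✓  state: ?Int.rec Y.…
@2 ?Int  ✓  state: rec Y.…
@3 + ok  ✓  state: ?Unit.?Unit.rec Y.…
@4 ?Unit  ✓  state: ?Unit.rec Y.…
@5 ?Unit  ✓  state: rec Y.…
all 5 steps conform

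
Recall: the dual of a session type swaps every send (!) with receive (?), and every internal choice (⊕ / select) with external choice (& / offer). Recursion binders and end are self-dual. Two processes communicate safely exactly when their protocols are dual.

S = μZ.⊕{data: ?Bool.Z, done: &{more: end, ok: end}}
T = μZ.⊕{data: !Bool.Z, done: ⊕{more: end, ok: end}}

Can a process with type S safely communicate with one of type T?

NO

μZ | μZ  ok (μ self-dual)
  ⊕{data,done} | ⊕{data,done}  ✗ choice polarity not flipped — not dual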